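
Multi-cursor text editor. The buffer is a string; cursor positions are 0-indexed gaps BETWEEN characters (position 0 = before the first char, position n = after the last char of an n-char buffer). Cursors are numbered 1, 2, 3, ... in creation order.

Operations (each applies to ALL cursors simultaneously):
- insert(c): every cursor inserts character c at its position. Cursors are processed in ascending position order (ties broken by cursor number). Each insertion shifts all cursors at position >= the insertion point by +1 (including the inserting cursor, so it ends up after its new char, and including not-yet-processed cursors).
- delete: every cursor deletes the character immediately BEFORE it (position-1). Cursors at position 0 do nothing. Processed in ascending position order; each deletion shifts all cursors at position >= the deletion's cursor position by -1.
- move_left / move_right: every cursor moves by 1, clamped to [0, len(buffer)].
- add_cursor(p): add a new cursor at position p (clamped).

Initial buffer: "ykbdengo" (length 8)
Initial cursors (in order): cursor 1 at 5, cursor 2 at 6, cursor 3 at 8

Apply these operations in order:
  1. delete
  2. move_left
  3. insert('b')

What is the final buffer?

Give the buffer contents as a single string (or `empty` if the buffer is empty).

After op 1 (delete): buffer="ykbdg" (len 5), cursors c1@4 c2@4 c3@5, authorship .....
After op 2 (move_left): buffer="ykbdg" (len 5), cursors c1@3 c2@3 c3@4, authorship .....
After op 3 (insert('b')): buffer="ykbbbdbg" (len 8), cursors c1@5 c2@5 c3@7, authorship ...12.3.

Answer: ykbbbdbg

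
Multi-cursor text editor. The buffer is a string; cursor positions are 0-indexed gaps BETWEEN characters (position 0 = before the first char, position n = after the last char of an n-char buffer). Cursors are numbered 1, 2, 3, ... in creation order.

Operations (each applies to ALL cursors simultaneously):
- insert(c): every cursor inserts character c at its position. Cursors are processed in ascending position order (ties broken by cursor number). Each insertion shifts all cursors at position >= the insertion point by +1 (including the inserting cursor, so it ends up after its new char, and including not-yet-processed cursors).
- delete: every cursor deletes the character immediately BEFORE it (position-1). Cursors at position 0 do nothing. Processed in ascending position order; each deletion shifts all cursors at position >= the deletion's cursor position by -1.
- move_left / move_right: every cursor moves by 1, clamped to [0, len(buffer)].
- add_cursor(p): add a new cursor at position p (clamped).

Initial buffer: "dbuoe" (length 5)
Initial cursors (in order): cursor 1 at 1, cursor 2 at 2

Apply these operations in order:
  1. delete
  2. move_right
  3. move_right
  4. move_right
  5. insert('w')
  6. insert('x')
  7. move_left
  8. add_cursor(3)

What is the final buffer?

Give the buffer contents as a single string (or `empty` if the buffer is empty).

After op 1 (delete): buffer="uoe" (len 3), cursors c1@0 c2@0, authorship ...
After op 2 (move_right): buffer="uoe" (len 3), cursors c1@1 c2@1, authorship ...
After op 3 (move_right): buffer="uoe" (len 3), cursors c1@2 c2@2, authorship ...
After op 4 (move_right): buffer="uoe" (len 3), cursors c1@3 c2@3, authorship ...
After op 5 (insert('w')): buffer="uoeww" (len 5), cursors c1@5 c2@5, authorship ...12
After op 6 (insert('x')): buffer="uoewwxx" (len 7), cursors c1@7 c2@7, authorship ...1212
After op 7 (move_left): buffer="uoewwxx" (len 7), cursors c1@6 c2@6, authorship ...1212
After op 8 (add_cursor(3)): buffer="uoewwxx" (len 7), cursors c3@3 c1@6 c2@6, authorship ...1212

Answer: uoewwxx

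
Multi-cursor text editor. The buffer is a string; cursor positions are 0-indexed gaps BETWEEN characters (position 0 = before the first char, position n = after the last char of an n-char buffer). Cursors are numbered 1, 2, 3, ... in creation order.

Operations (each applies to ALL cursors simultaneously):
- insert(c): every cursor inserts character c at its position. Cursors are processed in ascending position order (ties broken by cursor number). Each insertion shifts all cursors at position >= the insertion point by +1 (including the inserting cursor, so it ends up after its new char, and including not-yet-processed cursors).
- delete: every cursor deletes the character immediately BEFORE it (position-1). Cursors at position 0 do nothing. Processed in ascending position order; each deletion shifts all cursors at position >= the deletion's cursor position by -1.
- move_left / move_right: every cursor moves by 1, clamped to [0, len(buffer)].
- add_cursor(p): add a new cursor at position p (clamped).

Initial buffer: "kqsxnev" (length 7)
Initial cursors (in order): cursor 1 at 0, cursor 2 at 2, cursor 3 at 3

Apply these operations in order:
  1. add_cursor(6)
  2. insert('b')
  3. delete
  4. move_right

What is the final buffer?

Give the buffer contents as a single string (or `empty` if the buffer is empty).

After op 1 (add_cursor(6)): buffer="kqsxnev" (len 7), cursors c1@0 c2@2 c3@3 c4@6, authorship .......
After op 2 (insert('b')): buffer="bkqbsbxnebv" (len 11), cursors c1@1 c2@4 c3@6 c4@10, authorship 1..2.3...4.
After op 3 (delete): buffer="kqsxnev" (len 7), cursors c1@0 c2@2 c3@3 c4@6, authorship .......
After op 4 (move_right): buffer="kqsxnev" (len 7), cursors c1@1 c2@3 c3@4 c4@7, authorship .......

Answer: kqsxnev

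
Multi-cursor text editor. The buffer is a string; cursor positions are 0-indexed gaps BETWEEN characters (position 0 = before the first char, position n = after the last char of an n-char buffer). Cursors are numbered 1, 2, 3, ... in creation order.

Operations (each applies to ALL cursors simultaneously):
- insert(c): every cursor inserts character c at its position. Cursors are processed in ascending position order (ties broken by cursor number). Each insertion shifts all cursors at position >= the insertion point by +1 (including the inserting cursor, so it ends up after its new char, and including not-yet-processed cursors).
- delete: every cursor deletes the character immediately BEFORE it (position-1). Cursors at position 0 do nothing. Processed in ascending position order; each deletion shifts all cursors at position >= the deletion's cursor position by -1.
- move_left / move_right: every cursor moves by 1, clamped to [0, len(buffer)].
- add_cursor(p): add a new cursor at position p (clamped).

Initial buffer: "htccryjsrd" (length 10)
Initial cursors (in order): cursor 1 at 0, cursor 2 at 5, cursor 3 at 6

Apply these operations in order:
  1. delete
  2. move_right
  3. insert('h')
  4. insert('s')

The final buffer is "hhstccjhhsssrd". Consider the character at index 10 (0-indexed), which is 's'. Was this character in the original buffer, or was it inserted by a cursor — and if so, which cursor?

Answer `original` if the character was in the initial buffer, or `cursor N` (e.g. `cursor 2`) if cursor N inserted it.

Answer: cursor 3

Derivation:
After op 1 (delete): buffer="htccjsrd" (len 8), cursors c1@0 c2@4 c3@4, authorship ........
After op 2 (move_right): buffer="htccjsrd" (len 8), cursors c1@1 c2@5 c3@5, authorship ........
After op 3 (insert('h')): buffer="hhtccjhhsrd" (len 11), cursors c1@2 c2@8 c3@8, authorship .1....23...
After op 4 (insert('s')): buffer="hhstccjhhsssrd" (len 14), cursors c1@3 c2@11 c3@11, authorship .11....2323...
Authorship (.=original, N=cursor N): . 1 1 . . . . 2 3 2 3 . . .
Index 10: author = 3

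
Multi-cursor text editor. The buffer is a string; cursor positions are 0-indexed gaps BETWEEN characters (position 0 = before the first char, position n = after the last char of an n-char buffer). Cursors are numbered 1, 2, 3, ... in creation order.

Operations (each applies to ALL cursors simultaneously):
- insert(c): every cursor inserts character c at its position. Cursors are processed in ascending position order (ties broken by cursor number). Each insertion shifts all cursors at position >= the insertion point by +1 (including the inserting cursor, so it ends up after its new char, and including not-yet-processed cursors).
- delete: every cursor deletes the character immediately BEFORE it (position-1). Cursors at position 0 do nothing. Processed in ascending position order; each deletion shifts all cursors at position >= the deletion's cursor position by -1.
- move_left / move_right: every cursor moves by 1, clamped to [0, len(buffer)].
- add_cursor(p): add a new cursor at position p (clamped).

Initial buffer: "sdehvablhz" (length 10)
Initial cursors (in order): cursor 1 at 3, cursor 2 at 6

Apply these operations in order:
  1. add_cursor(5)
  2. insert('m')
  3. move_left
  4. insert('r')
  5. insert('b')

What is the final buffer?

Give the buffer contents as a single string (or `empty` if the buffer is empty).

After op 1 (add_cursor(5)): buffer="sdehvablhz" (len 10), cursors c1@3 c3@5 c2@6, authorship ..........
After op 2 (insert('m')): buffer="sdemhvmamblhz" (len 13), cursors c1@4 c3@7 c2@9, authorship ...1..3.2....
After op 3 (move_left): buffer="sdemhvmamblhz" (len 13), cursors c1@3 c3@6 c2@8, authorship ...1..3.2....
After op 4 (insert('r')): buffer="sdermhvrmarmblhz" (len 16), cursors c1@4 c3@8 c2@11, authorship ...11..33.22....
After op 5 (insert('b')): buffer="sderbmhvrbmarbmblhz" (len 19), cursors c1@5 c3@10 c2@14, authorship ...111..333.222....

Answer: sderbmhvrbmarbmblhz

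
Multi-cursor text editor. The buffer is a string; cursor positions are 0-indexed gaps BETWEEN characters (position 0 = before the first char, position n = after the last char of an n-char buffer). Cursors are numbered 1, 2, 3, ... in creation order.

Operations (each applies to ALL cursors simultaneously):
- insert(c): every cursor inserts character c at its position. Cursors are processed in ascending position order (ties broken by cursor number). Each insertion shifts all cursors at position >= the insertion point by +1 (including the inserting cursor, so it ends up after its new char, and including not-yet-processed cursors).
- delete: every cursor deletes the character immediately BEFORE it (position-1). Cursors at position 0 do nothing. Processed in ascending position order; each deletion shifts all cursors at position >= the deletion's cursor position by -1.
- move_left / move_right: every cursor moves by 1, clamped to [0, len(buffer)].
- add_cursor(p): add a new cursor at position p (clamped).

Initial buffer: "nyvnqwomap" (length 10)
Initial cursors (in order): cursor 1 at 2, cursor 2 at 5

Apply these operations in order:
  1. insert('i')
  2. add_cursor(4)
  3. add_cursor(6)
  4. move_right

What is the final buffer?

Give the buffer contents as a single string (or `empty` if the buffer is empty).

After op 1 (insert('i')): buffer="nyivnqiwomap" (len 12), cursors c1@3 c2@7, authorship ..1...2.....
After op 2 (add_cursor(4)): buffer="nyivnqiwomap" (len 12), cursors c1@3 c3@4 c2@7, authorship ..1...2.....
After op 3 (add_cursor(6)): buffer="nyivnqiwomap" (len 12), cursors c1@3 c3@4 c4@6 c2@7, authorship ..1...2.....
After op 4 (move_right): buffer="nyivnqiwomap" (len 12), cursors c1@4 c3@5 c4@7 c2@8, authorship ..1...2.....

Answer: nyivnqiwomap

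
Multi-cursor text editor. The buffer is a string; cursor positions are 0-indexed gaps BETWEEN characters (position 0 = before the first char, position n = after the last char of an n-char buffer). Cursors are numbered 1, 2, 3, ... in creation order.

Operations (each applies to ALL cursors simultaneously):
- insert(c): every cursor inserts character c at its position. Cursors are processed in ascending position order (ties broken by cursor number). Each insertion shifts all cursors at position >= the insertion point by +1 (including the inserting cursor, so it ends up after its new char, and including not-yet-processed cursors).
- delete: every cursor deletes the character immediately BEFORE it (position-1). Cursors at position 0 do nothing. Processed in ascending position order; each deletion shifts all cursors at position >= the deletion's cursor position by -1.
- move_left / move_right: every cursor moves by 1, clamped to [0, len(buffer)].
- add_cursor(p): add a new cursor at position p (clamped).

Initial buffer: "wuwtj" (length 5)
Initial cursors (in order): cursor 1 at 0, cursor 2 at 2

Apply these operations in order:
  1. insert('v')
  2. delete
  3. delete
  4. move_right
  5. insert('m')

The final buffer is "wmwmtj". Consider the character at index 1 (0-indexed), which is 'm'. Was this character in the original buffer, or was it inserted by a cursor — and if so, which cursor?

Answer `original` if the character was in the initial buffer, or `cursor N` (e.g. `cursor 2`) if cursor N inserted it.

After op 1 (insert('v')): buffer="vwuvwtj" (len 7), cursors c1@1 c2@4, authorship 1..2...
After op 2 (delete): buffer="wuwtj" (len 5), cursors c1@0 c2@2, authorship .....
After op 3 (delete): buffer="wwtj" (len 4), cursors c1@0 c2@1, authorship ....
After op 4 (move_right): buffer="wwtj" (len 4), cursors c1@1 c2@2, authorship ....
After op 5 (insert('m')): buffer="wmwmtj" (len 6), cursors c1@2 c2@4, authorship .1.2..
Authorship (.=original, N=cursor N): . 1 . 2 . .
Index 1: author = 1

Answer: cursor 1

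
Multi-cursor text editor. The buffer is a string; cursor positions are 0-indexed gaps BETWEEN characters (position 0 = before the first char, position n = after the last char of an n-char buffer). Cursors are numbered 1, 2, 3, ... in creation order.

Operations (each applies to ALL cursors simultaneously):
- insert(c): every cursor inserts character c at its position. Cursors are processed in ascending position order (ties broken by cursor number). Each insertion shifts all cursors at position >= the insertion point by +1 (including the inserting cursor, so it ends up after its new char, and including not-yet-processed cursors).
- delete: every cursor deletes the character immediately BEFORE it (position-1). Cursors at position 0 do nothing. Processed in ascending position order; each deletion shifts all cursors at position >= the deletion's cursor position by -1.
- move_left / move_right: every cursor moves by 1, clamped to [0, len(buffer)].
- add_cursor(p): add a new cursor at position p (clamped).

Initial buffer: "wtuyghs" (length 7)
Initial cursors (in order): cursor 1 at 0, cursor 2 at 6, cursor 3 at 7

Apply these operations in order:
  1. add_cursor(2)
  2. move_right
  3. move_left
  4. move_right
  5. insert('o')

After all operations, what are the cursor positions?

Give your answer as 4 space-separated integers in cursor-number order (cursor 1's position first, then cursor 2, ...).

Answer: 2 11 11 5

Derivation:
After op 1 (add_cursor(2)): buffer="wtuyghs" (len 7), cursors c1@0 c4@2 c2@6 c3@7, authorship .......
After op 2 (move_right): buffer="wtuyghs" (len 7), cursors c1@1 c4@3 c2@7 c3@7, authorship .......
After op 3 (move_left): buffer="wtuyghs" (len 7), cursors c1@0 c4@2 c2@6 c3@6, authorship .......
After op 4 (move_right): buffer="wtuyghs" (len 7), cursors c1@1 c4@3 c2@7 c3@7, authorship .......
After op 5 (insert('o')): buffer="wotuoyghsoo" (len 11), cursors c1@2 c4@5 c2@11 c3@11, authorship .1..4....23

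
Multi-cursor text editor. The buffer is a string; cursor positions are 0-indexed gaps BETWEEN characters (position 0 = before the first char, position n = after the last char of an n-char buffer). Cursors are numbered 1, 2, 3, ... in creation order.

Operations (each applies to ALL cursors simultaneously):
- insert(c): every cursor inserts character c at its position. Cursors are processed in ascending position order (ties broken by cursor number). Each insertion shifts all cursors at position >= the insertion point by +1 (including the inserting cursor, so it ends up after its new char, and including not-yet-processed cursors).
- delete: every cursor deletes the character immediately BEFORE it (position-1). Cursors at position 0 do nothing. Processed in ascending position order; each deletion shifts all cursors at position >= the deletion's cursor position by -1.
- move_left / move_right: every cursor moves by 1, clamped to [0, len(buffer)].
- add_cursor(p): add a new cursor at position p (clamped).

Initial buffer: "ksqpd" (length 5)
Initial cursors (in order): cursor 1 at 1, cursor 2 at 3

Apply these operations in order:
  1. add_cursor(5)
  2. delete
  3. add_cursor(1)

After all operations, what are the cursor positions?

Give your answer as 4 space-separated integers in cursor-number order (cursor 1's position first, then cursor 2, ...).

After op 1 (add_cursor(5)): buffer="ksqpd" (len 5), cursors c1@1 c2@3 c3@5, authorship .....
After op 2 (delete): buffer="sp" (len 2), cursors c1@0 c2@1 c3@2, authorship ..
After op 3 (add_cursor(1)): buffer="sp" (len 2), cursors c1@0 c2@1 c4@1 c3@2, authorship ..

Answer: 0 1 2 1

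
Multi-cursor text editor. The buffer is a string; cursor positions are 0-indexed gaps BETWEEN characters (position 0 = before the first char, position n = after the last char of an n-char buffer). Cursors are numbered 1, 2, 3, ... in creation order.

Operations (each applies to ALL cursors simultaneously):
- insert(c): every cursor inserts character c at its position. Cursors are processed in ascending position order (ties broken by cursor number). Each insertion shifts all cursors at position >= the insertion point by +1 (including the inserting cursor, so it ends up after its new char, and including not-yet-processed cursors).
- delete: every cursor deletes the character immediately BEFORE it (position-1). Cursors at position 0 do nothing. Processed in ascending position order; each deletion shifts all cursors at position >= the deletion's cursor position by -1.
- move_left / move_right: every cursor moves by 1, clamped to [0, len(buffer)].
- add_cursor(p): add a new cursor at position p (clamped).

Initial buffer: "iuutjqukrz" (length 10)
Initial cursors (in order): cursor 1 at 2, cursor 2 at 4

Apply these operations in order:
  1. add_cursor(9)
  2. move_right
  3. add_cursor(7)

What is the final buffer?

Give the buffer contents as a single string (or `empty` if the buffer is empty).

After op 1 (add_cursor(9)): buffer="iuutjqukrz" (len 10), cursors c1@2 c2@4 c3@9, authorship ..........
After op 2 (move_right): buffer="iuutjqukrz" (len 10), cursors c1@3 c2@5 c3@10, authorship ..........
After op 3 (add_cursor(7)): buffer="iuutjqukrz" (len 10), cursors c1@3 c2@5 c4@7 c3@10, authorship ..........

Answer: iuutjqukrz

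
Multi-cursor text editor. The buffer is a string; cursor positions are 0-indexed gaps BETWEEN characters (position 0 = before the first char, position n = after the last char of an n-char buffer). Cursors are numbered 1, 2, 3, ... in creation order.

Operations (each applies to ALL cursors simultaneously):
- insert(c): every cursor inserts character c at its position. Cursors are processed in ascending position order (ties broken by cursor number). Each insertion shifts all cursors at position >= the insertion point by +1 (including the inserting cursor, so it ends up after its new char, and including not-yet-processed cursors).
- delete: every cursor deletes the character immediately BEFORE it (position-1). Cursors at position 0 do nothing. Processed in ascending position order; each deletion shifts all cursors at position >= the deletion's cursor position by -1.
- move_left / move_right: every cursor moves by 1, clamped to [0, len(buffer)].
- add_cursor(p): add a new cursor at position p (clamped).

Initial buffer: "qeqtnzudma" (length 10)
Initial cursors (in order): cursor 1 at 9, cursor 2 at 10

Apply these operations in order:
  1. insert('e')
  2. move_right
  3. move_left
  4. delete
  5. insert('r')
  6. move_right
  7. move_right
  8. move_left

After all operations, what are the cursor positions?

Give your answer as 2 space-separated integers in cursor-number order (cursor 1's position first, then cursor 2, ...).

After op 1 (insert('e')): buffer="qeqtnzudmeae" (len 12), cursors c1@10 c2@12, authorship .........1.2
After op 2 (move_right): buffer="qeqtnzudmeae" (len 12), cursors c1@11 c2@12, authorship .........1.2
After op 3 (move_left): buffer="qeqtnzudmeae" (len 12), cursors c1@10 c2@11, authorship .........1.2
After op 4 (delete): buffer="qeqtnzudme" (len 10), cursors c1@9 c2@9, authorship .........2
After op 5 (insert('r')): buffer="qeqtnzudmrre" (len 12), cursors c1@11 c2@11, authorship .........122
After op 6 (move_right): buffer="qeqtnzudmrre" (len 12), cursors c1@12 c2@12, authorship .........122
After op 7 (move_right): buffer="qeqtnzudmrre" (len 12), cursors c1@12 c2@12, authorship .........122
After op 8 (move_left): buffer="qeqtnzudmrre" (len 12), cursors c1@11 c2@11, authorship .........122

Answer: 11 11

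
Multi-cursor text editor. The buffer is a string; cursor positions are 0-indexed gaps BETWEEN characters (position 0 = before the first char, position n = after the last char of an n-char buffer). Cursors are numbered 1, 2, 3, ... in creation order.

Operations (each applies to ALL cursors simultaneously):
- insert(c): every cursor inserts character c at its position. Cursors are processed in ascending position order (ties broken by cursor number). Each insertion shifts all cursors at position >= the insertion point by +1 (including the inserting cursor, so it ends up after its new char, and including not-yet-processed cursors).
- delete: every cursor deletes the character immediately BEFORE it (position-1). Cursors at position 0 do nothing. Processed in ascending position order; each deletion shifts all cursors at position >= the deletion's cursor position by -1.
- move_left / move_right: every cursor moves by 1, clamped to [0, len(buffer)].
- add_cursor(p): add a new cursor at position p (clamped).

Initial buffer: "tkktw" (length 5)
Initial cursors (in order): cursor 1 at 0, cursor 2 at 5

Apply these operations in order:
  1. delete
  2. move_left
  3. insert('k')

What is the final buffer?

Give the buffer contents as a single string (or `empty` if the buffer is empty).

After op 1 (delete): buffer="tkkt" (len 4), cursors c1@0 c2@4, authorship ....
After op 2 (move_left): buffer="tkkt" (len 4), cursors c1@0 c2@3, authorship ....
After op 3 (insert('k')): buffer="ktkkkt" (len 6), cursors c1@1 c2@5, authorship 1...2.

Answer: ktkkkt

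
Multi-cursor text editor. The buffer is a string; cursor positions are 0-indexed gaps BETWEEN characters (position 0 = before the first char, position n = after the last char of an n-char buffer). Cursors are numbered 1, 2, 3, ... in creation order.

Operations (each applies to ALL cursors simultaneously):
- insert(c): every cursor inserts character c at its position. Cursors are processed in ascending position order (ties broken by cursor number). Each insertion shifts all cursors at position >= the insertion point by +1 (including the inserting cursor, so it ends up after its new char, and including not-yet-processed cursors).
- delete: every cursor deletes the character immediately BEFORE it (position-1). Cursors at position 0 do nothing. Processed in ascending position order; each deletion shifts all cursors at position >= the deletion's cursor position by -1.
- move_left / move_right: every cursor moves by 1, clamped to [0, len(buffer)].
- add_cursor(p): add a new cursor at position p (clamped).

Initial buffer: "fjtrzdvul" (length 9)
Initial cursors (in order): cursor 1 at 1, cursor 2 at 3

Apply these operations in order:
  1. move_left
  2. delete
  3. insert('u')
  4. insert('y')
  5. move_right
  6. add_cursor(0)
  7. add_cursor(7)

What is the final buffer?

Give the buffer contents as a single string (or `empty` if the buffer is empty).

After op 1 (move_left): buffer="fjtrzdvul" (len 9), cursors c1@0 c2@2, authorship .........
After op 2 (delete): buffer="ftrzdvul" (len 8), cursors c1@0 c2@1, authorship ........
After op 3 (insert('u')): buffer="ufutrzdvul" (len 10), cursors c1@1 c2@3, authorship 1.2.......
After op 4 (insert('y')): buffer="uyfuytrzdvul" (len 12), cursors c1@2 c2@5, authorship 11.22.......
After op 5 (move_right): buffer="uyfuytrzdvul" (len 12), cursors c1@3 c2@6, authorship 11.22.......
After op 6 (add_cursor(0)): buffer="uyfuytrzdvul" (len 12), cursors c3@0 c1@3 c2@6, authorship 11.22.......
After op 7 (add_cursor(7)): buffer="uyfuytrzdvul" (len 12), cursors c3@0 c1@3 c2@6 c4@7, authorship 11.22.......

Answer: uyfuytrzdvul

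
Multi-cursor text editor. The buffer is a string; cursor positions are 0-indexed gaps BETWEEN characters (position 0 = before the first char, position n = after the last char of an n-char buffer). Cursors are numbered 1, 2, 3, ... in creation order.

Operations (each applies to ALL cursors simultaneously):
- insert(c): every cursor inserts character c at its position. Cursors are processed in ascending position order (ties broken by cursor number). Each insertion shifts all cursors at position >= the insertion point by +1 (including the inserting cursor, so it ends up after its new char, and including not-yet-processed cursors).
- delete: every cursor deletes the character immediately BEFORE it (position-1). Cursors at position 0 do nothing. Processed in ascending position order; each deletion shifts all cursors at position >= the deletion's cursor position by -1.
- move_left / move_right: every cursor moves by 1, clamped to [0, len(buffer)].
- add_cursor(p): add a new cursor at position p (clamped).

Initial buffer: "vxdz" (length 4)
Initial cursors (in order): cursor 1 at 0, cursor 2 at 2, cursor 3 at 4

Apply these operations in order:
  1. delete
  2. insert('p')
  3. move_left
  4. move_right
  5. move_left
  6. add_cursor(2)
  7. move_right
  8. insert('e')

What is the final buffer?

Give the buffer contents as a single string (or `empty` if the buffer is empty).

After op 1 (delete): buffer="vd" (len 2), cursors c1@0 c2@1 c3@2, authorship ..
After op 2 (insert('p')): buffer="pvpdp" (len 5), cursors c1@1 c2@3 c3@5, authorship 1.2.3
After op 3 (move_left): buffer="pvpdp" (len 5), cursors c1@0 c2@2 c3@4, authorship 1.2.3
After op 4 (move_right): buffer="pvpdp" (len 5), cursors c1@1 c2@3 c3@5, authorship 1.2.3
After op 5 (move_left): buffer="pvpdp" (len 5), cursors c1@0 c2@2 c3@4, authorship 1.2.3
After op 6 (add_cursor(2)): buffer="pvpdp" (len 5), cursors c1@0 c2@2 c4@2 c3@4, authorship 1.2.3
After op 7 (move_right): buffer="pvpdp" (len 5), cursors c1@1 c2@3 c4@3 c3@5, authorship 1.2.3
After op 8 (insert('e')): buffer="pevpeedpe" (len 9), cursors c1@2 c2@6 c4@6 c3@9, authorship 11.224.33

Answer: pevpeedpe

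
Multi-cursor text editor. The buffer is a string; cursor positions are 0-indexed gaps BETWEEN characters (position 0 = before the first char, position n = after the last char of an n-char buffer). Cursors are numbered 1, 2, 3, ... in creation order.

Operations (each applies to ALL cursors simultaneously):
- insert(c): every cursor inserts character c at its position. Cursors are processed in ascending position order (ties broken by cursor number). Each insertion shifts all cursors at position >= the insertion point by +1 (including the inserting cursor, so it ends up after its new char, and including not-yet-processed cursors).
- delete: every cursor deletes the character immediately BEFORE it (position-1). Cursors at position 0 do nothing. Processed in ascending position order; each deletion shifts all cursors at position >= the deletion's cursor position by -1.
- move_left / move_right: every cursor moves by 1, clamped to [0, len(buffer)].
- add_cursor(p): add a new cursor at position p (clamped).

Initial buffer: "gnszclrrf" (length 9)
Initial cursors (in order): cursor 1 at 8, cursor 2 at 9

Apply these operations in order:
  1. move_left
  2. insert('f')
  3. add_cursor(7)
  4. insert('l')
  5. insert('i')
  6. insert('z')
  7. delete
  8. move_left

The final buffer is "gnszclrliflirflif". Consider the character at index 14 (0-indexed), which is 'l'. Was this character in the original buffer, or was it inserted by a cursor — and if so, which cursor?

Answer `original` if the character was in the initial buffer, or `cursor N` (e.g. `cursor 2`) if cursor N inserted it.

Answer: cursor 2

Derivation:
After op 1 (move_left): buffer="gnszclrrf" (len 9), cursors c1@7 c2@8, authorship .........
After op 2 (insert('f')): buffer="gnszclrfrff" (len 11), cursors c1@8 c2@10, authorship .......1.2.
After op 3 (add_cursor(7)): buffer="gnszclrfrff" (len 11), cursors c3@7 c1@8 c2@10, authorship .......1.2.
After op 4 (insert('l')): buffer="gnszclrlflrflf" (len 14), cursors c3@8 c1@10 c2@13, authorship .......311.22.
After op 5 (insert('i')): buffer="gnszclrliflirflif" (len 17), cursors c3@9 c1@12 c2@16, authorship .......33111.222.
After op 6 (insert('z')): buffer="gnszclrlizflizrflizf" (len 20), cursors c3@10 c1@14 c2@19, authorship .......3331111.2222.
After op 7 (delete): buffer="gnszclrliflirflif" (len 17), cursors c3@9 c1@12 c2@16, authorship .......33111.222.
After op 8 (move_left): buffer="gnszclrliflirflif" (len 17), cursors c3@8 c1@11 c2@15, authorship .......33111.222.
Authorship (.=original, N=cursor N): . . . . . . . 3 3 1 1 1 . 2 2 2 .
Index 14: author = 2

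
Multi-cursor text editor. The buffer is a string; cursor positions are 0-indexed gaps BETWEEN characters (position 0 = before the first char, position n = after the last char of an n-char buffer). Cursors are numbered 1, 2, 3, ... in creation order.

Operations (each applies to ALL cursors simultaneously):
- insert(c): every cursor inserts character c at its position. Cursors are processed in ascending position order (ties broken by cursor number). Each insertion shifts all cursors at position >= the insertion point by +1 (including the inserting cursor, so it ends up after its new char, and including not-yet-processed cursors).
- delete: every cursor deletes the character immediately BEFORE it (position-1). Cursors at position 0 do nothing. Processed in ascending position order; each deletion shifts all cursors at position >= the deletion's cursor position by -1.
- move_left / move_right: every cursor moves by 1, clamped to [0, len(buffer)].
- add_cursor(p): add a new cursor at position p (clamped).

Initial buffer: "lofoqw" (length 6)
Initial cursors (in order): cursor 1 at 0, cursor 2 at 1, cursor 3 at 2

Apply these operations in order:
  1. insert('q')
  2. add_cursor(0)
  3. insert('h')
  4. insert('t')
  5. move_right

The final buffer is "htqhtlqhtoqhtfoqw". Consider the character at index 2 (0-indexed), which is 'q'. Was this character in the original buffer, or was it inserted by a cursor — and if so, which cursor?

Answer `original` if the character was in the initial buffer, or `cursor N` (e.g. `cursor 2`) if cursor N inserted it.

Answer: cursor 1

Derivation:
After op 1 (insert('q')): buffer="qlqoqfoqw" (len 9), cursors c1@1 c2@3 c3@5, authorship 1.2.3....
After op 2 (add_cursor(0)): buffer="qlqoqfoqw" (len 9), cursors c4@0 c1@1 c2@3 c3@5, authorship 1.2.3....
After op 3 (insert('h')): buffer="hqhlqhoqhfoqw" (len 13), cursors c4@1 c1@3 c2@6 c3@9, authorship 411.22.33....
After op 4 (insert('t')): buffer="htqhtlqhtoqhtfoqw" (len 17), cursors c4@2 c1@5 c2@9 c3@13, authorship 44111.222.333....
After op 5 (move_right): buffer="htqhtlqhtoqhtfoqw" (len 17), cursors c4@3 c1@6 c2@10 c3@14, authorship 44111.222.333....
Authorship (.=original, N=cursor N): 4 4 1 1 1 . 2 2 2 . 3 3 3 . . . .
Index 2: author = 1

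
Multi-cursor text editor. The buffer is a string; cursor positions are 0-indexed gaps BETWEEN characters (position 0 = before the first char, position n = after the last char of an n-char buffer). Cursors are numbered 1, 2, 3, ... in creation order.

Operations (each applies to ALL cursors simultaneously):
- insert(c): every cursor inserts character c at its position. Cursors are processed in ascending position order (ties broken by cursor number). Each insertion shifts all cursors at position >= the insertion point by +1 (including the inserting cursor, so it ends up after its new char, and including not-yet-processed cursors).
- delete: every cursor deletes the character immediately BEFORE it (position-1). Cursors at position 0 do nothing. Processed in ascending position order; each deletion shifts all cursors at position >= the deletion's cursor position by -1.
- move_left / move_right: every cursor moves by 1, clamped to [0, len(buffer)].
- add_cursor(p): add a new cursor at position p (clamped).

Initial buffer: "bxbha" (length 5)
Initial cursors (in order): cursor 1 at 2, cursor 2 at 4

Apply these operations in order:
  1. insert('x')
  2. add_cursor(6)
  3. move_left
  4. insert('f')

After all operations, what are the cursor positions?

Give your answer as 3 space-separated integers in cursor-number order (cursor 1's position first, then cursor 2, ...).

After op 1 (insert('x')): buffer="bxxbhxa" (len 7), cursors c1@3 c2@6, authorship ..1..2.
After op 2 (add_cursor(6)): buffer="bxxbhxa" (len 7), cursors c1@3 c2@6 c3@6, authorship ..1..2.
After op 3 (move_left): buffer="bxxbhxa" (len 7), cursors c1@2 c2@5 c3@5, authorship ..1..2.
After op 4 (insert('f')): buffer="bxfxbhffxa" (len 10), cursors c1@3 c2@8 c3@8, authorship ..11..232.

Answer: 3 8 8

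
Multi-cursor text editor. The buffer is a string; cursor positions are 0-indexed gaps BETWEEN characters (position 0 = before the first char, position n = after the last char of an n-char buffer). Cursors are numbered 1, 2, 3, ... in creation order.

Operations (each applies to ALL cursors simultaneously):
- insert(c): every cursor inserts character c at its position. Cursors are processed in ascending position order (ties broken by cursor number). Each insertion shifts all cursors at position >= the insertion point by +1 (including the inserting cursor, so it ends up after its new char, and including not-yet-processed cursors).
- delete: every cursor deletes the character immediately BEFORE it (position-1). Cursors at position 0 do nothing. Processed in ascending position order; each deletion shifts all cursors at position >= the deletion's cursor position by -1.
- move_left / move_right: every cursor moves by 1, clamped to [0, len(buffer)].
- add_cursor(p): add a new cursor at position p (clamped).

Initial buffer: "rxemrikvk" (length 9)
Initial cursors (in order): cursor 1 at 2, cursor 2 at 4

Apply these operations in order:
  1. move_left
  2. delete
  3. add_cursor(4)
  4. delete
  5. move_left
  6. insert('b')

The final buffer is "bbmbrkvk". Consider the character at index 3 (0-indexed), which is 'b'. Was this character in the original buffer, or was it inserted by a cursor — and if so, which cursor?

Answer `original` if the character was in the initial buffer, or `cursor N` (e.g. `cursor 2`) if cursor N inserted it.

After op 1 (move_left): buffer="rxemrikvk" (len 9), cursors c1@1 c2@3, authorship .........
After op 2 (delete): buffer="xmrikvk" (len 7), cursors c1@0 c2@1, authorship .......
After op 3 (add_cursor(4)): buffer="xmrikvk" (len 7), cursors c1@0 c2@1 c3@4, authorship .......
After op 4 (delete): buffer="mrkvk" (len 5), cursors c1@0 c2@0 c3@2, authorship .....
After op 5 (move_left): buffer="mrkvk" (len 5), cursors c1@0 c2@0 c3@1, authorship .....
After op 6 (insert('b')): buffer="bbmbrkvk" (len 8), cursors c1@2 c2@2 c3@4, authorship 12.3....
Authorship (.=original, N=cursor N): 1 2 . 3 . . . .
Index 3: author = 3

Answer: cursor 3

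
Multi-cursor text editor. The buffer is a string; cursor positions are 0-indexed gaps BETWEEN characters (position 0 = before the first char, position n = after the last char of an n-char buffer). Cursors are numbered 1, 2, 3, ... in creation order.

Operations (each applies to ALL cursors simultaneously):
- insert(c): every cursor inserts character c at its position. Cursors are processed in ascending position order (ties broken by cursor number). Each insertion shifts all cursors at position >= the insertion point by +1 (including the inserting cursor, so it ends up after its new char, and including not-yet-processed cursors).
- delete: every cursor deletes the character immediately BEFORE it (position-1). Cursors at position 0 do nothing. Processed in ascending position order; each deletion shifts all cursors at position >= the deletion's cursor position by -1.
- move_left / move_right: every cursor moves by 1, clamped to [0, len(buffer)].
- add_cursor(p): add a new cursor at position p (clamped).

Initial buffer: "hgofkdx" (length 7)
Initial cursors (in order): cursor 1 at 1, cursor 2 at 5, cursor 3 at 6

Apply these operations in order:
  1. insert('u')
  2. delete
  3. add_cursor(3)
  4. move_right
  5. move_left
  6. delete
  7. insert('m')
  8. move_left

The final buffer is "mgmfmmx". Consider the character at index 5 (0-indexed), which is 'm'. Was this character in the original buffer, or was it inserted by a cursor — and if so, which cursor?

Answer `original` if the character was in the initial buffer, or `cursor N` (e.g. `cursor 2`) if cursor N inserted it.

Answer: cursor 3

Derivation:
After op 1 (insert('u')): buffer="hugofkudux" (len 10), cursors c1@2 c2@7 c3@9, authorship .1....2.3.
After op 2 (delete): buffer="hgofkdx" (len 7), cursors c1@1 c2@5 c3@6, authorship .......
After op 3 (add_cursor(3)): buffer="hgofkdx" (len 7), cursors c1@1 c4@3 c2@5 c3@6, authorship .......
After op 4 (move_right): buffer="hgofkdx" (len 7), cursors c1@2 c4@4 c2@6 c3@7, authorship .......
After op 5 (move_left): buffer="hgofkdx" (len 7), cursors c1@1 c4@3 c2@5 c3@6, authorship .......
After op 6 (delete): buffer="gfx" (len 3), cursors c1@0 c4@1 c2@2 c3@2, authorship ...
After op 7 (insert('m')): buffer="mgmfmmx" (len 7), cursors c1@1 c4@3 c2@6 c3@6, authorship 1.4.23.
After op 8 (move_left): buffer="mgmfmmx" (len 7), cursors c1@0 c4@2 c2@5 c3@5, authorship 1.4.23.
Authorship (.=original, N=cursor N): 1 . 4 . 2 3 .
Index 5: author = 3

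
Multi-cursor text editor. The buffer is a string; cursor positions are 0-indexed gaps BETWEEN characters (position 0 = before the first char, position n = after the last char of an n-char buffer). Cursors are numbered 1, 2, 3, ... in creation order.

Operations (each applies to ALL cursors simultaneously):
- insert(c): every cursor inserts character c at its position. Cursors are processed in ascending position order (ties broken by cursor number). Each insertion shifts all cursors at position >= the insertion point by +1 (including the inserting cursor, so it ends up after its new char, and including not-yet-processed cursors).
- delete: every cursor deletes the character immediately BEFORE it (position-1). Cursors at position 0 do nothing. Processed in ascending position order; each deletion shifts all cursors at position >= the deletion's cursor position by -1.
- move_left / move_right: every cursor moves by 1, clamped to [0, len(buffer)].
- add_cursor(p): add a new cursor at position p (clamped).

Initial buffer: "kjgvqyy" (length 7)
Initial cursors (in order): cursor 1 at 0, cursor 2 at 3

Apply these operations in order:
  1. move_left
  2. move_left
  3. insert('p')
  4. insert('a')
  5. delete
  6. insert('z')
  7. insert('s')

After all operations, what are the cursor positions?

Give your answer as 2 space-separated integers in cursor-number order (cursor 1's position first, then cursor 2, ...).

Answer: 3 7

Derivation:
After op 1 (move_left): buffer="kjgvqyy" (len 7), cursors c1@0 c2@2, authorship .......
After op 2 (move_left): buffer="kjgvqyy" (len 7), cursors c1@0 c2@1, authorship .......
After op 3 (insert('p')): buffer="pkpjgvqyy" (len 9), cursors c1@1 c2@3, authorship 1.2......
After op 4 (insert('a')): buffer="pakpajgvqyy" (len 11), cursors c1@2 c2@5, authorship 11.22......
After op 5 (delete): buffer="pkpjgvqyy" (len 9), cursors c1@1 c2@3, authorship 1.2......
After op 6 (insert('z')): buffer="pzkpzjgvqyy" (len 11), cursors c1@2 c2@5, authorship 11.22......
After op 7 (insert('s')): buffer="pzskpzsjgvqyy" (len 13), cursors c1@3 c2@7, authorship 111.222......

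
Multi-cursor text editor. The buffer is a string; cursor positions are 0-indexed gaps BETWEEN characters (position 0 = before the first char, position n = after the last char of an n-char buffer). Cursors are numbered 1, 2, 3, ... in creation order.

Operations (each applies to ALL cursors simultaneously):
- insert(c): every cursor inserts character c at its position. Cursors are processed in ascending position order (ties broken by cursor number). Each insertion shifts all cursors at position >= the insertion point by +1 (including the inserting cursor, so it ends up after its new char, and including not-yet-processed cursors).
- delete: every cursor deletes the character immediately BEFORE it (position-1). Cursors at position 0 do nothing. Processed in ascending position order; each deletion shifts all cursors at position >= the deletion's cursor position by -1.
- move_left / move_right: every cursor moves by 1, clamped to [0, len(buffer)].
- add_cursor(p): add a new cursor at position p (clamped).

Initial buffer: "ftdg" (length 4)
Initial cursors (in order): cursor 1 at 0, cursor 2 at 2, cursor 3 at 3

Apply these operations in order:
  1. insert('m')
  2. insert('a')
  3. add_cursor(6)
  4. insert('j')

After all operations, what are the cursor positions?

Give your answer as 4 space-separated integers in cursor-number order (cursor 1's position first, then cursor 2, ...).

Answer: 3 9 13 9

Derivation:
After op 1 (insert('m')): buffer="mftmdmg" (len 7), cursors c1@1 c2@4 c3@6, authorship 1..2.3.
After op 2 (insert('a')): buffer="maftmadmag" (len 10), cursors c1@2 c2@6 c3@9, authorship 11..22.33.
After op 3 (add_cursor(6)): buffer="maftmadmag" (len 10), cursors c1@2 c2@6 c4@6 c3@9, authorship 11..22.33.
After op 4 (insert('j')): buffer="majftmajjdmajg" (len 14), cursors c1@3 c2@9 c4@9 c3@13, authorship 111..2224.333.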